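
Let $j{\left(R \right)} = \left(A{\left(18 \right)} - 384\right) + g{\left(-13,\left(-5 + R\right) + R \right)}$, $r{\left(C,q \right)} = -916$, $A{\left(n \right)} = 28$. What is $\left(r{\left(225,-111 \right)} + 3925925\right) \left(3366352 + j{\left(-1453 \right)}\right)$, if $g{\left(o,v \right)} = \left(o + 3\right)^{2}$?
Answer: $13211957094864$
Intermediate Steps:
$g{\left(o,v \right)} = \left(3 + o\right)^{2}$
$j{\left(R \right)} = -256$ ($j{\left(R \right)} = \left(28 - 384\right) + \left(3 - 13\right)^{2} = -356 + \left(-10\right)^{2} = -356 + 100 = -256$)
$\left(r{\left(225,-111 \right)} + 3925925\right) \left(3366352 + j{\left(-1453 \right)}\right) = \left(-916 + 3925925\right) \left(3366352 - 256\right) = 3925009 \cdot 3366096 = 13211957094864$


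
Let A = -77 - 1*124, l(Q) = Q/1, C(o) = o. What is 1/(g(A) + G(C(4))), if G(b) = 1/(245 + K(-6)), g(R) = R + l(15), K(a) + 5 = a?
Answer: -234/43523 ≈ -0.0053765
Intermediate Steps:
l(Q) = Q (l(Q) = Q*1 = Q)
A = -201 (A = -77 - 124 = -201)
K(a) = -5 + a
g(R) = 15 + R (g(R) = R + 15 = 15 + R)
G(b) = 1/234 (G(b) = 1/(245 + (-5 - 6)) = 1/(245 - 11) = 1/234)
1/(g(A) + G(C(4))) = 1/((15 - 201) + 1/234) = 1/(-186 + 1/234) = 1/(-43523/234) = -234/43523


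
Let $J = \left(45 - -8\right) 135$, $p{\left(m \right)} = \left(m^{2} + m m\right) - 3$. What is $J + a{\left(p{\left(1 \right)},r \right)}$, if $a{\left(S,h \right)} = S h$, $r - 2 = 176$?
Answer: $6977$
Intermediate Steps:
$r = 178$ ($r = 2 + 176 = 178$)
$p{\left(m \right)} = -3 + 2 m^{2}$ ($p{\left(m \right)} = \left(m^{2} + m^{2}\right) - 3 = 2 m^{2} - 3 = -3 + 2 m^{2}$)
$J = 7155$ ($J = \left(45 + 8\right) 135 = 53 \cdot 135 = 7155$)
$J + a{\left(p{\left(1 \right)},r \right)} = 7155 + \left(-3 + 2 \cdot 1^{2}\right) 178 = 7155 + \left(-3 + 2 \cdot 1\right) 178 = 7155 + \left(-3 + 2\right) 178 = 7155 - 178 = 6977$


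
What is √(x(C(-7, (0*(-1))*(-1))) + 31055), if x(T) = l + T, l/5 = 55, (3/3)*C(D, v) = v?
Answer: √31330 ≈ 177.00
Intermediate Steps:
C(D, v) = v
l = 275 (l = 5*55 = 275)
x(T) = 275 + T
√(x(C(-7, (0*(-1))*(-1))) + 31055) = √((275 + (0*(-1))*(-1)) + 31055) = √((275 + 0*(-1)) + 31055) = √((275 + 0) + 31055) = √(275 + 31055) = √31330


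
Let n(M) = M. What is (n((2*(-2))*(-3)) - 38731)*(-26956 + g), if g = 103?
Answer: 1039721307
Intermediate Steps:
(n((2*(-2))*(-3)) - 38731)*(-26956 + g) = ((2*(-2))*(-3) - 38731)*(-26956 + 103) = (-4*(-3) - 38731)*(-26853) = (12 - 38731)*(-26853) = -38719*(-26853) = 1039721307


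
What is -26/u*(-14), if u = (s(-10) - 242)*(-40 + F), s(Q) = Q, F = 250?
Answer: -13/1890 ≈ -0.0068783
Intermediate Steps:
u = -52920 (u = (-10 - 242)*(-40 + 250) = -252*210 = -52920)
-26/u*(-14) = -26/(-52920)*(-14) = -26*(-1/52920)*(-14) = (13/26460)*(-14) = -13/1890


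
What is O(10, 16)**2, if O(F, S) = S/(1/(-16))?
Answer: 65536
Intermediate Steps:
O(F, S) = -16*S (O(F, S) = S/(-1/16) = S*(-16) = -16*S)
O(10, 16)**2 = (-16*16)**2 = (-256)**2 = 65536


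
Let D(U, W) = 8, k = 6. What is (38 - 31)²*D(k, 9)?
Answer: 392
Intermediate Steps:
(38 - 31)²*D(k, 9) = (38 - 31)²*8 = 7²*8 = 49*8 = 392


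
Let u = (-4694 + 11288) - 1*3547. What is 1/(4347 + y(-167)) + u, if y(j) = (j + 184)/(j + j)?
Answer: 4423881741/1451881 ≈ 3047.0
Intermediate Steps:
y(j) = (184 + j)/(2*j) (y(j) = (184 + j)/((2*j)) = (184 + j)*(1/(2*j)) = (184 + j)/(2*j))
u = 3047 (u = 6594 - 3547 = 3047)
1/(4347 + y(-167)) + u = 1/(4347 + (½)*(184 - 167)/(-167)) + 3047 = 1/(4347 + (½)*(-1/167)*17) + 3047 = 1/(4347 - 17/334) + 3047 = 1/(1451881/334) + 3047 = 334/1451881 + 3047 = 4423881741/1451881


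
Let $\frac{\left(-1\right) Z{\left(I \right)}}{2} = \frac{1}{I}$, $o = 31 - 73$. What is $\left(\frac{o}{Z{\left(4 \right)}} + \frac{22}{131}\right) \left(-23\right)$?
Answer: $- \frac{253598}{131} \approx -1935.9$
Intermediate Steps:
$o = -42$ ($o = 31 - 73 = -42$)
$Z{\left(I \right)} = - \frac{2}{I}$
$\left(\frac{o}{Z{\left(4 \right)}} + \frac{22}{131}\right) \left(-23\right) = \left(- \frac{42}{\left(-2\right) \frac{1}{4}} + \frac{22}{131}\right) \left(-23\right) = \left(- \frac{42}{\left(-2\right) \frac{1}{4}} + 22 \cdot \frac{1}{131}\right) \left(-23\right) = \left(- \frac{42}{- \frac{1}{2}} + \frac{22}{131}\right) \left(-23\right) = \left(\left(-42\right) \left(-2\right) + \frac{22}{131}\right) \left(-23\right) = \left(84 + \frac{22}{131}\right) \left(-23\right) = \frac{11026}{131} \left(-23\right) = - \frac{253598}{131}$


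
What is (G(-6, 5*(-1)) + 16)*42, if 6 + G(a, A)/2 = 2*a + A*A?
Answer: 1260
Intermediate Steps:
G(a, A) = -12 + 2*A**2 + 4*a (G(a, A) = -12 + 2*(2*a + A*A) = -12 + 2*(2*a + A**2) = -12 + 2*(A**2 + 2*a) = -12 + (2*A**2 + 4*a) = -12 + 2*A**2 + 4*a)
(G(-6, 5*(-1)) + 16)*42 = ((-12 + 2*(5*(-1))**2 + 4*(-6)) + 16)*42 = ((-12 + 2*(-5)**2 - 24) + 16)*42 = ((-12 + 2*25 - 24) + 16)*42 = ((-12 + 50 - 24) + 16)*42 = (14 + 16)*42 = 30*42 = 1260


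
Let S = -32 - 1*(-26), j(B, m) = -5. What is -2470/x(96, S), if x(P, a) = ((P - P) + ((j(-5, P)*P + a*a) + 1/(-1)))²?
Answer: -494/39605 ≈ -0.012473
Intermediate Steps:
S = -6 (S = -32 + 26 = -6)
x(P, a) = (-1 + a² - 5*P)² (x(P, a) = ((P - P) + ((-5*P + a*a) + 1/(-1)))² = (0 + ((-5*P + a²) - 1))² = (0 + ((a² - 5*P) - 1))² = (0 + (-1 + a² - 5*P))² = (-1 + a² - 5*P)²)
-2470/x(96, S) = -2470/(-1 + (-6)² - 5*96)² = -2470/(-1 + 36 - 480)² = -2470/((-445)²) = -2470/198025 = -2470*1/198025 = -494/39605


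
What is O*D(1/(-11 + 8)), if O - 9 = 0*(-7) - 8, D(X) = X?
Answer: -⅓ ≈ -0.33333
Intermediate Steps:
O = 1 (O = 9 + (0*(-7) - 8) = 9 + (0 - 8) = 9 - 8 = 1)
O*D(1/(-11 + 8)) = 1/(-11 + 8) = 1/(-3) = 1*(-⅓) = -⅓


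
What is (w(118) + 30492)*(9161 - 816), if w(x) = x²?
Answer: 370651520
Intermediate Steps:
(w(118) + 30492)*(9161 - 816) = (118² + 30492)*(9161 - 816) = (13924 + 30492)*8345 = 44416*8345 = 370651520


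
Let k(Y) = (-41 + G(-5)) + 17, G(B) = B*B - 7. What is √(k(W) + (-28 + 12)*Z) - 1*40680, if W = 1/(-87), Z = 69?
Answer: -40680 + I*√1110 ≈ -40680.0 + 33.317*I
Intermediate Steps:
G(B) = -7 + B² (G(B) = B² - 7 = -7 + B²)
W = -1/87 ≈ -0.011494
k(Y) = -6 (k(Y) = (-41 + (-7 + (-5)²)) + 17 = (-41 + (-7 + 25)) + 17 = (-41 + 18) + 17 = -23 + 17 = -6)
√(k(W) + (-28 + 12)*Z) - 1*40680 = √(-6 + (-28 + 12)*69) - 1*40680 = √(-6 - 16*69) - 40680 = √(-6 - 1104) - 40680 = √(-1110) - 40680 = I*√1110 - 40680 = -40680 + I*√1110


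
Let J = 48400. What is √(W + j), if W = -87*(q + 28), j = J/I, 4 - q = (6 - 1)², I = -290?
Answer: I*√652529/29 ≈ 27.855*I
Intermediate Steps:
q = -21 (q = 4 - (6 - 1)² = 4 - 1*5² = 4 - 1*25 = 4 - 25 = -21)
j = -4840/29 (j = 48400/(-290) = 48400*(-1/290) = -4840/29 ≈ -166.90)
W = -609 (W = -87*(-21 + 28) = -87*7 = -609)
√(W + j) = √(-609 - 4840/29) = √(-22501/29) = I*√652529/29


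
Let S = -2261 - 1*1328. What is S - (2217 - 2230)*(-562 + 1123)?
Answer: 3704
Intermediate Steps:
S = -3589 (S = -2261 - 1328 = -3589)
S - (2217 - 2230)*(-562 + 1123) = -3589 - (2217 - 2230)*(-562 + 1123) = -3589 - (-13)*561 = -3589 - 1*(-7293) = -3589 + 7293 = 3704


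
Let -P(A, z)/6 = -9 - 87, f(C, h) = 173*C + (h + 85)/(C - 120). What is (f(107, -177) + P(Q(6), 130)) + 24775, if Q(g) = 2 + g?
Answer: 570298/13 ≈ 43869.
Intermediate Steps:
f(C, h) = 173*C + (85 + h)/(-120 + C)
P(A, z) = 576 (P(A, z) = -6*(-9 - 87) = -6*(-96) = 576)
(f(107, -177) + P(Q(6), 130)) + 24775 = ((85 - 177 - 20760*107 + 173*107²)/(-120 + 107) + 576) + 24775 = ((85 - 177 - 2221320 + 173*11449)/(-13) + 576) + 24775 = (-(85 - 177 - 2221320 + 1980677)/13 + 576) + 24775 = (-1/13*(-240735) + 576) + 24775 = (240735/13 + 576) + 24775 = 248223/13 + 24775 = 570298/13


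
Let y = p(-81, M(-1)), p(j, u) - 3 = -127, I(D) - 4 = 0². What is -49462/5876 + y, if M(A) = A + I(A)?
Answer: -389043/2938 ≈ -132.42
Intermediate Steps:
I(D) = 4 (I(D) = 4 + 0² = 4 + 0 = 4)
M(A) = 4 + A (M(A) = A + 4 = 4 + A)
p(j, u) = -124 (p(j, u) = 3 - 127 = -124)
y = -124
-49462/5876 + y = -49462/5876 - 124 = -49462*1/5876 - 124 = -24731/2938 - 124 = -389043/2938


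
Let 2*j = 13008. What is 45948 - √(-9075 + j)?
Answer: 45948 - I*√2571 ≈ 45948.0 - 50.705*I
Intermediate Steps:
j = 6504 (j = (½)*13008 = 6504)
45948 - √(-9075 + j) = 45948 - √(-9075 + 6504) = 45948 - √(-2571) = 45948 - I*√2571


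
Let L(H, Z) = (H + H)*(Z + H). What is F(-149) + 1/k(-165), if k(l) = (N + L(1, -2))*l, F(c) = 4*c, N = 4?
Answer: -196681/330 ≈ -596.00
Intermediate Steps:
L(H, Z) = 2*H*(H + Z) (L(H, Z) = (2*H)*(H + Z) = 2*H*(H + Z))
k(l) = 2*l (k(l) = (4 + 2*1*(1 - 2))*l = (4 + 2*1*(-1))*l = (4 - 2)*l = 2*l)
F(-149) + 1/k(-165) = 4*(-149) + 1/(2*(-165)) = -596 + 1/(-330) = -596 - 1/330 = -196681/330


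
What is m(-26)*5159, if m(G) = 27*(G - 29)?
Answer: -7661115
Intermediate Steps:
m(G) = -783 + 27*G (m(G) = 27*(-29 + G) = -783 + 27*G)
m(-26)*5159 = (-783 + 27*(-26))*5159 = (-783 - 702)*5159 = -1485*5159 = -7661115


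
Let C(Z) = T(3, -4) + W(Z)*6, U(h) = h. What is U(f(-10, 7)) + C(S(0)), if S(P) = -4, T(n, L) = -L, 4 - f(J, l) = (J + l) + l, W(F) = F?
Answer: -20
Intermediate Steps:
f(J, l) = 4 - J - 2*l (f(J, l) = 4 - ((J + l) + l) = 4 - (J + 2*l) = 4 + (-J - 2*l) = 4 - J - 2*l)
C(Z) = 4 + 6*Z (C(Z) = -1*(-4) + Z*6 = 4 + 6*Z)
U(f(-10, 7)) + C(S(0)) = (4 - 1*(-10) - 2*7) + (4 + 6*(-4)) = (4 + 10 - 14) + (4 - 24) = 0 - 20 = -20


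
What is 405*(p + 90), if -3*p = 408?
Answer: -18630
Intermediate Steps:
p = -136 (p = -⅓*408 = -136)
405*(p + 90) = 405*(-136 + 90) = 405*(-46) = -18630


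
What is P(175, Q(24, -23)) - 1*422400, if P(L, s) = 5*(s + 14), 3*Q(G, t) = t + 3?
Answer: -1267090/3 ≈ -4.2236e+5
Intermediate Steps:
Q(G, t) = 1 + t/3 (Q(G, t) = (t + 3)/3 = (3 + t)/3 = 1 + t/3)
P(L, s) = 70 + 5*s (P(L, s) = 5*(14 + s) = 70 + 5*s)
P(175, Q(24, -23)) - 1*422400 = (70 + 5*(1 + (⅓)*(-23))) - 1*422400 = (70 + 5*(1 - 23/3)) - 422400 = (70 + 5*(-20/3)) - 422400 = (70 - 100/3) - 422400 = 110/3 - 422400 = -1267090/3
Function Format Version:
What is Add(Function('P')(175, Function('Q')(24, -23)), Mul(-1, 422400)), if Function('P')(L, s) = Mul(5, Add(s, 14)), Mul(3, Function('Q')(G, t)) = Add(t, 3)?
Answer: Rational(-1267090, 3) ≈ -4.2236e+5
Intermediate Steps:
Function('Q')(G, t) = Add(1, Mul(Rational(1, 3), t)) (Function('Q')(G, t) = Mul(Rational(1, 3), Add(t, 3)) = Mul(Rational(1, 3), Add(3, t)) = Add(1, Mul(Rational(1, 3), t)))
Function('P')(L, s) = Add(70, Mul(5, s)) (Function('P')(L, s) = Mul(5, Add(14, s)) = Add(70, Mul(5, s)))
Add(Function('P')(175, Function('Q')(24, -23)), Mul(-1, 422400)) = Add(Add(70, Mul(5, Add(1, Mul(Rational(1, 3), -23)))), Mul(-1, 422400)) = Add(Add(70, Mul(5, Add(1, Rational(-23, 3)))), -422400) = Add(Add(70, Mul(5, Rational(-20, 3))), -422400) = Add(Add(70, Rational(-100, 3)), -422400) = Add(Rational(110, 3), -422400) = Rational(-1267090, 3)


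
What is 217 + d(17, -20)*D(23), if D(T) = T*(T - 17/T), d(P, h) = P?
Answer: 8921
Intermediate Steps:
217 + d(17, -20)*D(23) = 217 + 17*(-17 + 23**2) = 217 + 17*(-17 + 529) = 217 + 17*512 = 217 + 8704 = 8921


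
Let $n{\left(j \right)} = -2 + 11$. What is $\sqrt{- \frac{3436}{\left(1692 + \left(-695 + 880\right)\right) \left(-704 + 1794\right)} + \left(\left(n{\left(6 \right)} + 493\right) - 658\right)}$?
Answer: $\frac{i \sqrt{163249110484970}}{1022965} \approx 12.49 i$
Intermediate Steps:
$n{\left(j \right)} = 9$
$\sqrt{- \frac{3436}{\left(1692 + \left(-695 + 880\right)\right) \left(-704 + 1794\right)} + \left(\left(n{\left(6 \right)} + 493\right) - 658\right)} = \sqrt{- \frac{3436}{\left(1692 + \left(-695 + 880\right)\right) \left(-704 + 1794\right)} + \left(\left(9 + 493\right) - 658\right)} = \sqrt{- \frac{3436}{\left(1692 + 185\right) 1090} + \left(502 - 658\right)} = \sqrt{- \frac{3436}{1877 \cdot 1090} - 156} = \sqrt{- \frac{3436}{2045930} - 156} = \sqrt{\left(-3436\right) \frac{1}{2045930} - 156} = \sqrt{- \frac{1718}{1022965} - 156} = \sqrt{- \frac{159584258}{1022965}} = \frac{i \sqrt{163249110484970}}{1022965}$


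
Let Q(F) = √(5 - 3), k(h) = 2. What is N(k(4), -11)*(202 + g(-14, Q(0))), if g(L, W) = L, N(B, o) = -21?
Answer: -3948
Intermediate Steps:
Q(F) = √2
N(k(4), -11)*(202 + g(-14, Q(0))) = -21*(202 - 14) = -21*188 = -3948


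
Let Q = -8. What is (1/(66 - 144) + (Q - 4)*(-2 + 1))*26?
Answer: 935/3 ≈ 311.67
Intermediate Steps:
(1/(66 - 144) + (Q - 4)*(-2 + 1))*26 = (1/(66 - 144) + (-8 - 4)*(-2 + 1))*26 = (1/(-78) - 12*(-1))*26 = (-1/78 + 12)*26 = (935/78)*26 = 935/3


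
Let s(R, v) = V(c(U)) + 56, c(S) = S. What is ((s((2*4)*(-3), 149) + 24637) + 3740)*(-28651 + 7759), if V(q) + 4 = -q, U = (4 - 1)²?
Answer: -593750640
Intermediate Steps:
U = 9 (U = 3² = 9)
V(q) = -4 - q
s(R, v) = 43 (s(R, v) = (-4 - 1*9) + 56 = (-4 - 9) + 56 = -13 + 56 = 43)
((s((2*4)*(-3), 149) + 24637) + 3740)*(-28651 + 7759) = ((43 + 24637) + 3740)*(-28651 + 7759) = (24680 + 3740)*(-20892) = 28420*(-20892) = -593750640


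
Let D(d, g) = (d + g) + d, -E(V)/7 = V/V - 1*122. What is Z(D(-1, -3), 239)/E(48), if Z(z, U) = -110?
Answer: -10/77 ≈ -0.12987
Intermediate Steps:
E(V) = 847 (E(V) = -7*(V/V - 1*122) = -7*(1 - 122) = -7*(-121) = 847)
D(d, g) = g + 2*d
Z(D(-1, -3), 239)/E(48) = -110/847 = -110*1/847 = -10/77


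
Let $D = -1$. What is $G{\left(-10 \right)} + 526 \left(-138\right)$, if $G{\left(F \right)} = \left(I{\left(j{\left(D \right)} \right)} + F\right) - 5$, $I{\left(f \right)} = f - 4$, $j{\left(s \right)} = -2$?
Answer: $-72609$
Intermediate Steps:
$I{\left(f \right)} = -4 + f$ ($I{\left(f \right)} = f - 4 = -4 + f$)
$G{\left(F \right)} = -11 + F$ ($G{\left(F \right)} = \left(\left(-4 - 2\right) + F\right) - 5 = \left(-6 + F\right) - 5 = -11 + F$)
$G{\left(-10 \right)} + 526 \left(-138\right) = \left(-11 - 10\right) + 526 \left(-138\right) = -21 - 72588 = -72609$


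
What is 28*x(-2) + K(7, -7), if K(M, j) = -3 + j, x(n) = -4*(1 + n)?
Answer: 102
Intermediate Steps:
x(n) = -4 - 4*n
28*x(-2) + K(7, -7) = 28*(-4 - 4*(-2)) + (-3 - 7) = 28*(-4 + 8) - 10 = 28*4 - 10 = 112 - 10 = 102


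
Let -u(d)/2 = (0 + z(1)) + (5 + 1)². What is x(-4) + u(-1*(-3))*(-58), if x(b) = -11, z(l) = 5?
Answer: 4745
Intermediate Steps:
u(d) = -82 (u(d) = -2*((0 + 5) + (5 + 1)²) = -2*(5 + 6²) = -2*(5 + 36) = -2*41 = -82)
x(-4) + u(-1*(-3))*(-58) = -11 - 82*(-58) = -11 + 4756 = 4745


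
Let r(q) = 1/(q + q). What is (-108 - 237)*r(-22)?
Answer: 345/44 ≈ 7.8409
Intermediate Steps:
r(q) = 1/(2*q)
(-108 - 237)*r(-22) = (-108 - 237)*((1/2)/(-22)) = -345*(-1)/(2*22) = -345*(-1/44) = 345/44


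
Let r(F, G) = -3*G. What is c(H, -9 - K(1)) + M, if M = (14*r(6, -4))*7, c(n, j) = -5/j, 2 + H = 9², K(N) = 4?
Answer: 15293/13 ≈ 1176.4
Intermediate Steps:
H = 79 (H = -2 + 9² = -2 + 81 = 79)
c(n, j) = -5/j
M = 1176 (M = (14*(-3*(-4)))*7 = (14*12)*7 = 168*7 = 1176)
c(H, -9 - K(1)) + M = -5/(-9 - 1*4) + 1176 = -5/(-9 - 4) + 1176 = -5/(-13) + 1176 = -5*(-1/13) + 1176 = 5/13 + 1176 = 15293/13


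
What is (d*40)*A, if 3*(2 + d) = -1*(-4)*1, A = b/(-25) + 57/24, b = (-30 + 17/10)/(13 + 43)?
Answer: -33533/525 ≈ -63.872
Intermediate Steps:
b = -283/560 (b = (-30 + 17*(1/10))/56 = (-30 + 17/10)*(1/56) = -283/10*1/56 = -283/560 ≈ -0.50536)
A = 33533/14000 (A = -283/560/(-25) + 57/24 = -283/560*(-1/25) + 57*(1/24) = 283/14000 + 19/8 = 33533/14000 ≈ 2.3952)
d = -2/3 (d = -2 + (-1*(-4)*1)/3 = -2 + (4*1)/3 = -2 + (1/3)*4 = -2 + 4/3 = -2/3 ≈ -0.66667)
(d*40)*A = -2/3*40*(33533/14000) = -80/3*33533/14000 = -33533/525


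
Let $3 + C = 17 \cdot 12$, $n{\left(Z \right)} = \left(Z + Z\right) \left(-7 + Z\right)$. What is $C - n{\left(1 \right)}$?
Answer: $213$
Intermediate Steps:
$n{\left(Z \right)} = 2 Z \left(-7 + Z\right)$
$C = 201$ ($C = -3 + 17 \cdot 12 = -3 + 204 = 201$)
$C - n{\left(1 \right)} = 201 - 2 \cdot 1 \left(-7 + 1\right) = 201 - 2 \cdot 1 \left(-6\right) = 201 - -12 = 201 + 12 = 213$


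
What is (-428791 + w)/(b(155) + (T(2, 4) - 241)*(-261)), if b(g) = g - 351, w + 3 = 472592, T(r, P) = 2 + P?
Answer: 43798/61139 ≈ 0.71637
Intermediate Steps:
w = 472589 (w = -3 + 472592 = 472589)
b(g) = -351 + g
(-428791 + w)/(b(155) + (T(2, 4) - 241)*(-261)) = (-428791 + 472589)/((-351 + 155) + ((2 + 4) - 241)*(-261)) = 43798/(-196 + (6 - 241)*(-261)) = 43798/(-196 - 235*(-261)) = 43798/(-196 + 61335) = 43798/61139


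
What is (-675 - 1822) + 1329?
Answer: -1168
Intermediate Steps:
(-675 - 1822) + 1329 = -2497 + 1329 = -1168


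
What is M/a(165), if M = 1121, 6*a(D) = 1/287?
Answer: 1930362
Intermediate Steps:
a(D) = 1/1722 (a(D) = (1/6)/287 = (1/6)*(1/287) = 1/1722)
M/a(165) = 1121/(1/1722) = 1121*1722 = 1930362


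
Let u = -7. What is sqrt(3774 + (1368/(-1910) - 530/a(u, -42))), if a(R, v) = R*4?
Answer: sqrt(677884122230)/13370 ≈ 61.581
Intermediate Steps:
a(R, v) = 4*R
sqrt(3774 + (1368/(-1910) - 530/a(u, -42))) = sqrt(3774 + (1368/(-1910) - 530/(4*(-7)))) = sqrt(3774 + (1368*(-1/1910) - 530/(-28))) = sqrt(3774 + (-684/955 - 530*(-1/28))) = sqrt(3774 + (-684/955 + 265/14)) = sqrt(3774 + 243499/13370) = sqrt(50701879/13370) = sqrt(677884122230)/13370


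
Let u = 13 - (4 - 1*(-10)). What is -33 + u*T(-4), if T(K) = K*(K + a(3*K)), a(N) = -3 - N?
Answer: -13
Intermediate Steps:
T(K) = K*(-3 - 2*K) (T(K) = K*(K + (-3 - 3*K)) = K*(-3 - 2*K))
u = -1 (u = 13 - (4 + 10) = 13 - 1*14 = 13 - 14 = -1)
-33 + u*T(-4) = -33 - (-1)*(-4)*(3 + 2*(-4)) = -33 - (-1)*(-4)*(3 - 8) = -33 - (-1)*(-4)*(-5) = -33 - 1*(-20) = -33 + 20 = -13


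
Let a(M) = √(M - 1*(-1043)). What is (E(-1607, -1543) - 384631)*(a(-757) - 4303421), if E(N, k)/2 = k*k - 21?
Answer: -18836181302525 + 4377025*√286 ≈ -1.8836e+13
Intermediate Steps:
E(N, k) = -42 + 2*k² (E(N, k) = 2*(k*k - 21) = 2*(k² - 21) = 2*(-21 + k²) = -42 + 2*k²)
a(M) = √(1043 + M) (a(M) = √(M + 1043) = √(1043 + M))
(E(-1607, -1543) - 384631)*(a(-757) - 4303421) = ((-42 + 2*(-1543)²) - 384631)*(√(1043 - 757) - 4303421) = ((-42 + 2*2380849) - 384631)*(√286 - 4303421) = ((-42 + 4761698) - 384631)*(-4303421 + √286) = (4761656 - 384631)*(-4303421 + √286) = 4377025*(-4303421 + √286) = -18836181302525 + 4377025*√286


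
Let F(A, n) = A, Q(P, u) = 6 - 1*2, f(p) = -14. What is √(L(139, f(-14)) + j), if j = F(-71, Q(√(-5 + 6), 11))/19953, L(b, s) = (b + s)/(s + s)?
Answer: I*√38737177647/93114 ≈ 2.1137*I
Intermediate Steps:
Q(P, u) = 4 (Q(P, u) = 6 - 2 = 4)
L(b, s) = (b + s)/(2*s) (L(b, s) = (b + s)/((2*s)) = (b + s)*(1/(2*s)) = (b + s)/(2*s))
j = -71/19953 ≈ -0.0035584
√(L(139, f(-14)) + j) = √((½)*(139 - 14)/(-14) - 71/19953) = √((½)*(-1/14)*125 - 71/19953) = √(-125/28 - 71/19953) = √(-2496113/558684) = I*√38737177647/93114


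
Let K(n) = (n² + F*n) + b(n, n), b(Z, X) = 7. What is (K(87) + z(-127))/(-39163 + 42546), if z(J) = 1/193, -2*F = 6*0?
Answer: 1462169/652919 ≈ 2.2394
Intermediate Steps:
F = 0 (F = -3*0 = -½*0 = 0)
K(n) = 7 + n² (K(n) = (n² + 0*n) + 7 = (n² + 0) + 7 = n² + 7 = 7 + n²)
z(J) = 1/193
(K(87) + z(-127))/(-39163 + 42546) = ((7 + 87²) + 1/193)/(-39163 + 42546) = ((7 + 7569) + 1/193)/3383 = (7576 + 1/193)*(1/3383) = (1462169/193)*(1/3383) = 1462169/652919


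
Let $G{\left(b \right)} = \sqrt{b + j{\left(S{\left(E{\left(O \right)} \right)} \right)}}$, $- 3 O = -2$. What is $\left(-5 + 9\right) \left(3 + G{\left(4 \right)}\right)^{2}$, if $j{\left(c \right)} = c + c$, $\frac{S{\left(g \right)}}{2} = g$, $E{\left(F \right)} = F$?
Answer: $\frac{188}{3} + 16 \sqrt{15} \approx 124.63$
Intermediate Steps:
$O = \frac{2}{3}$ ($O = \left(- \frac{1}{3}\right) \left(-2\right) = \frac{2}{3} \approx 0.66667$)
$S{\left(g \right)} = 2 g$
$j{\left(c \right)} = 2 c$
$G{\left(b \right)} = \sqrt{\frac{8}{3} + b}$ ($G{\left(b \right)} = \sqrt{b + 2 \cdot 2 \cdot \frac{2}{3}} = \sqrt{b + 2 \cdot \frac{4}{3}} = \sqrt{b + \frac{8}{3}} = \sqrt{\frac{8}{3} + b}$)
$\left(-5 + 9\right) \left(3 + G{\left(4 \right)}\right)^{2} = \left(-5 + 9\right) \left(3 + \frac{\sqrt{24 + 9 \cdot 4}}{3}\right)^{2} = 4 \left(3 + \frac{\sqrt{24 + 36}}{3}\right)^{2} = 4 \left(3 + \frac{\sqrt{60}}{3}\right)^{2} = 4 \left(3 + \frac{2 \sqrt{15}}{3}\right)^{2}$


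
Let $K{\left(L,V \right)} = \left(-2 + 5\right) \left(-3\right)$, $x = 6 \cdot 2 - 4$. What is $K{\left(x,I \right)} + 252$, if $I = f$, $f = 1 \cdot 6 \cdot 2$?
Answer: $243$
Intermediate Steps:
$x = 8$ ($x = 12 - 4 = 8$)
$f = 12$ ($f = 6 \cdot 2 = 12$)
$I = 12$
$K{\left(L,V \right)} = -9$ ($K{\left(L,V \right)} = 3 \left(-3\right) = -9$)
$K{\left(x,I \right)} + 252 = -9 + 252 = 243$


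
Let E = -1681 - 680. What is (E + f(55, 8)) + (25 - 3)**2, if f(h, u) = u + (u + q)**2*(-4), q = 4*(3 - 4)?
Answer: -1933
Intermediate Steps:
q = -4 (q = 4*(-1) = -4)
E = -2361
f(h, u) = u - 4*(-4 + u)**2 (f(h, u) = u + (u - 4)**2*(-4) = u + (-4 + u)**2*(-4) = u - 4*(-4 + u)**2)
(E + f(55, 8)) + (25 - 3)**2 = (-2361 + (8 - 4*(-4 + 8)**2)) + (25 - 3)**2 = (-2361 + (8 - 4*4**2)) + 22**2 = (-2361 + (8 - 4*16)) + 484 = (-2361 + (8 - 64)) + 484 = (-2361 - 56) + 484 = -2417 + 484 = -1933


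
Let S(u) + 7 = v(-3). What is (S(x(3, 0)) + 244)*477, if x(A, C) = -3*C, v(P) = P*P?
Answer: 117342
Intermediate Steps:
v(P) = P²
S(u) = 2 (S(u) = -7 + (-3)² = -7 + 9 = 2)
(S(x(3, 0)) + 244)*477 = (2 + 244)*477 = 246*477 = 117342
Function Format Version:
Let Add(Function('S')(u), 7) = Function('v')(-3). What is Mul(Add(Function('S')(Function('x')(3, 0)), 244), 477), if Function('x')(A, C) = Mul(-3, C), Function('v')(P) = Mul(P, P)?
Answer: 117342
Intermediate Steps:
Function('v')(P) = Pow(P, 2)
Function('S')(u) = 2 (Function('S')(u) = Add(-7, Pow(-3, 2)) = Add(-7, 9) = 2)
Mul(Add(Function('S')(Function('x')(3, 0)), 244), 477) = Mul(Add(2, 244), 477) = Mul(246, 477) = 117342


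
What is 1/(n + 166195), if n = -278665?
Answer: -1/112470 ≈ -8.8913e-6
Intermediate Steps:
1/(n + 166195) = 1/(-278665 + 166195) = 1/(-112470) = -1/112470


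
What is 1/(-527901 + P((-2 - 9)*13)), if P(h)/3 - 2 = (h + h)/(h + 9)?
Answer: -67/35368536 ≈ -1.8943e-6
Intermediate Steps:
P(h) = 6 + 6*h/(9 + h) (P(h) = 6 + 3*((h + h)/(h + 9)) = 6 + 3*((2*h)/(9 + h)) = 6 + 3*(2*h/(9 + h)) = 6 + 6*h/(9 + h))
1/(-527901 + P((-2 - 9)*13)) = 1/(-527901 + 6*(9 + 2*((-2 - 9)*13))/(9 + (-2 - 9)*13)) = 1/(-527901 + 6*(9 + 2*(-11*13))/(9 - 11*13)) = 1/(-527901 + 6*(9 + 2*(-143))/(9 - 143)) = 1/(-527901 + 6*(9 - 286)/(-134)) = 1/(-527901 + 6*(-1/134)*(-277)) = 1/(-527901 + 831/67) = 1/(-35368536/67) = -67/35368536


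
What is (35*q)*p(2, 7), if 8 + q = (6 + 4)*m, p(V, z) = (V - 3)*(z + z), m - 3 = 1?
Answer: -15680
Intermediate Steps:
m = 4 (m = 3 + 1 = 4)
p(V, z) = 2*z*(-3 + V) (p(V, z) = (-3 + V)*(2*z) = 2*z*(-3 + V))
q = 32 (q = -8 + (6 + 4)*4 = -8 + 10*4 = -8 + 40 = 32)
(35*q)*p(2, 7) = (35*32)*(2*7*(-3 + 2)) = 1120*(2*7*(-1)) = 1120*(-14) = -15680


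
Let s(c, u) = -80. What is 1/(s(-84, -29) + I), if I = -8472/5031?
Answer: -1677/136984 ≈ -0.012242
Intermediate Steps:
I = -2824/1677 (I = -8472*1/5031 = -2824/1677 ≈ -1.6840)
1/(s(-84, -29) + I) = 1/(-80 - 2824/1677) = 1/(-136984/1677) = -1677/136984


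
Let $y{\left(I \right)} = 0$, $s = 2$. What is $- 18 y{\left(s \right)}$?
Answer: $0$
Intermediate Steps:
$- 18 y{\left(s \right)} = \left(-18\right) 0 = 0$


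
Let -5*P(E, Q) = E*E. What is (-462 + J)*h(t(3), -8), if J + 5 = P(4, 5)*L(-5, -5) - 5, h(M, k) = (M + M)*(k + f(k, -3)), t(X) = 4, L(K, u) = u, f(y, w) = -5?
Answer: 47424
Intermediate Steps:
P(E, Q) = -E**2/5 (P(E, Q) = -E*E/5 = -E**2/5)
h(M, k) = 2*M*(-5 + k) (h(M, k) = (M + M)*(k - 5) = (2*M)*(-5 + k) = 2*M*(-5 + k))
J = 6 (J = -5 + (-1/5*4**2*(-5) - 5) = -5 + (-1/5*16*(-5) - 5) = -5 + (-16/5*(-5) - 5) = -5 + (16 - 5) = -5 + 11 = 6)
(-462 + J)*h(t(3), -8) = (-462 + 6)*(2*4*(-5 - 8)) = -912*4*(-13) = -456*(-104) = 47424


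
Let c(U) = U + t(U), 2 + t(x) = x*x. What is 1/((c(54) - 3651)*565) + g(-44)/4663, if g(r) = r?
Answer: -16984043/1799428385 ≈ -0.0094386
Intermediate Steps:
t(x) = -2 + x² (t(x) = -2 + x*x = -2 + x²)
c(U) = -2 + U + U² (c(U) = U + (-2 + U²) = -2 + U + U²)
1/((c(54) - 3651)*565) + g(-44)/4663 = 1/(((-2 + 54 + 54²) - 3651)*565) - 44/4663 = (1/565)/((-2 + 54 + 2916) - 3651) - 44*1/4663 = (1/565)/(2968 - 3651) - 44/4663 = (1/565)/(-683) - 44/4663 = -1/683*1/565 - 44/4663 = -1/385895 - 44/4663 = -16984043/1799428385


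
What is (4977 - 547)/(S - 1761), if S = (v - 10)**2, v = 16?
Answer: -886/345 ≈ -2.5681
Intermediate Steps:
S = 36 (S = (16 - 10)**2 = 6**2 = 36)
(4977 - 547)/(S - 1761) = (4977 - 547)/(36 - 1761) = 4430/(-1725) = 4430*(-1/1725) = -886/345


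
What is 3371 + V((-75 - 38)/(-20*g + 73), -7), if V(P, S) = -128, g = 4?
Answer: 3243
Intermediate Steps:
3371 + V((-75 - 38)/(-20*g + 73), -7) = 3371 - 128 = 3243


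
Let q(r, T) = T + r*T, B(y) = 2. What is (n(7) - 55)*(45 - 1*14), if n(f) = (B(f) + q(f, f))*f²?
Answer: 86397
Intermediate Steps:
q(r, T) = T + T*r
n(f) = f²*(2 + f*(1 + f)) (n(f) = (2 + f*(1 + f))*f² = f²*(2 + f*(1 + f)))
(n(7) - 55)*(45 - 1*14) = (7²*(2 + 7*(1 + 7)) - 55)*(45 - 1*14) = (49*(2 + 7*8) - 55)*(45 - 14) = (49*(2 + 56) - 55)*31 = (49*58 - 55)*31 = (2842 - 55)*31 = 2787*31 = 86397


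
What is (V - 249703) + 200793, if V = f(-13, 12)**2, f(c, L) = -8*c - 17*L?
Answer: -38910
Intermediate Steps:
f(c, L) = -17*L - 8*c
V = 10000 (V = (-17*12 - 8*(-13))**2 = (-204 + 104)**2 = (-100)**2 = 10000)
(V - 249703) + 200793 = (10000 - 249703) + 200793 = -239703 + 200793 = -38910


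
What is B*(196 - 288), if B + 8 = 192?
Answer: -16928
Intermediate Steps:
B = 184 (B = -8 + 192 = 184)
B*(196 - 288) = 184*(196 - 288) = 184*(-92) = -16928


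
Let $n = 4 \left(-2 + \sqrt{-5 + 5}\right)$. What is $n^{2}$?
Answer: $64$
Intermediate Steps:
$n = -8$ ($n = 4 \left(-2 + \sqrt{0}\right) = 4 \left(-2 + 0\right) = 4 \left(-2\right) = -8$)
$n^{2} = \left(-8\right)^{2} = 64$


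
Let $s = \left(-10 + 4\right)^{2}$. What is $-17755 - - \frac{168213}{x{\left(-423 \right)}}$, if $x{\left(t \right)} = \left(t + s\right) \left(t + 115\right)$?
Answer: $- \frac{705385589}{39732} \approx -17754.0$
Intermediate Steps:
$s = 36$ ($s = \left(-6\right)^{2} = 36$)
$x{\left(t \right)} = \left(36 + t\right) \left(115 + t\right)$ ($x{\left(t \right)} = \left(t + 36\right) \left(t + 115\right) = \left(36 + t\right) \left(115 + t\right)$)
$-17755 - - \frac{168213}{x{\left(-423 \right)}} = -17755 - - \frac{168213}{4140 + \left(-423\right)^{2} + 151 \left(-423\right)} = -17755 - - \frac{168213}{4140 + 178929 - 63873} = -17755 - - \frac{168213}{119196} = -17755 - \left(-168213\right) \frac{1}{119196} = -17755 - - \frac{56071}{39732} = -17755 + \frac{56071}{39732} = - \frac{705385589}{39732}$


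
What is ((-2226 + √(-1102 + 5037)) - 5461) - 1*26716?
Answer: -34403 + √3935 ≈ -34340.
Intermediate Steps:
((-2226 + √(-1102 + 5037)) - 5461) - 1*26716 = ((-2226 + √3935) - 5461) - 26716 = (-7687 + √3935) - 26716 = -34403 + √3935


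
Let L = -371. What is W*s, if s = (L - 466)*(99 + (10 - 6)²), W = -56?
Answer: 5390280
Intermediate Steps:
s = -96255 (s = (-371 - 466)*(99 + (10 - 6)²) = -837*(99 + 4²) = -837*(99 + 16) = -837*115 = -96255)
W*s = -56*(-96255) = 5390280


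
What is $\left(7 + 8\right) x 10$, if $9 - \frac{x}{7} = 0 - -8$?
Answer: $1050$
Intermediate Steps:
$x = 7$ ($x = 63 - 7 \left(0 - -8\right) = 63 - 7 \left(0 + 8\right) = 63 - 56 = 7$)
$\left(7 + 8\right) x 10 = \left(7 + 8\right) 7 \cdot 10 = 15 \cdot 7 \cdot 10 = 105 \cdot 10 = 1050$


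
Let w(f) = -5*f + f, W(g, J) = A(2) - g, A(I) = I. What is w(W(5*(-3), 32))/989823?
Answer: -68/989823 ≈ -6.8699e-5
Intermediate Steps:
W(g, J) = 2 - g
w(f) = -4*f
w(W(5*(-3), 32))/989823 = -4*(2 - 5*(-3))/989823 = -4*(2 - 1*(-15))*(1/989823) = -4*(2 + 15)*(1/989823) = -4*17*(1/989823) = -68*1/989823 = -68/989823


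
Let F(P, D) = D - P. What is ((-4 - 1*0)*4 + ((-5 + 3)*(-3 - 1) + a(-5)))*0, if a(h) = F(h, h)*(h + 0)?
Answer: 0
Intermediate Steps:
a(h) = 0 (a(h) = (h - h)*(h + 0) = 0*h = 0)
((-4 - 1*0)*4 + ((-5 + 3)*(-3 - 1) + a(-5)))*0 = ((-4 - 1*0)*4 + ((-5 + 3)*(-3 - 1) + 0))*0 = ((-4 + 0)*4 + (-2*(-4) + 0))*0 = (-4*4 + (8 + 0))*0 = (-16 + 8)*0 = -8*0 = 0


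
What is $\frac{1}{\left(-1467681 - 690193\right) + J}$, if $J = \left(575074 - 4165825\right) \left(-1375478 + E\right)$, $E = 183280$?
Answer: $\frac{1}{4280884002824} \approx 2.336 \cdot 10^{-13}$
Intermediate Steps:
$J = 4280886160698$ ($J = \left(575074 - 4165825\right) \left(-1375478 + 183280\right) = \left(-3590751\right) \left(-1192198\right) = 4280886160698$)
$\frac{1}{\left(-1467681 - 690193\right) + J} = \frac{1}{\left(-1467681 - 690193\right) + 4280886160698} = \frac{1}{-2157874 + 4280886160698} = \frac{1}{4280884002824}$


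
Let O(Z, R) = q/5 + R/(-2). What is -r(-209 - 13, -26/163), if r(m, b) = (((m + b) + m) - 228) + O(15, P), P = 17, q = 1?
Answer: 1109149/1630 ≈ 680.46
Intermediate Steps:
O(Z, R) = 1/5 - R/2 (O(Z, R) = 1/5 + R/(-2) = 1*(1/5) + R*(-1/2) = 1/5 - R/2)
r(m, b) = -2363/10 + b + 2*m (r(m, b) = (((m + b) + m) - 228) + (1/5 - 1/2*17) = (((b + m) + m) - 228) + (1/5 - 17/2) = ((b + 2*m) - 228) - 83/10 = (-228 + b + 2*m) - 83/10 = -2363/10 + b + 2*m)
-r(-209 - 13, -26/163) = -(-2363/10 - 26/163 + 2*(-209 - 13)) = -(-2363/10 - 26*1/163 + 2*(-222)) = -(-2363/10 - 26/163 - 444) = -1*(-1109149/1630) = 1109149/1630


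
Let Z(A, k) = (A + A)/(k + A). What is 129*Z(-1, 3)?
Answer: -129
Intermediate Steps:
Z(A, k) = 2*A/(A + k) (Z(A, k) = (2*A)/(A + k) = 2*A/(A + k))
129*Z(-1, 3) = 129*(2*(-1)/(-1 + 3)) = 129*(2*(-1)/2) = 129*(2*(-1)*(½)) = 129*(-1) = -129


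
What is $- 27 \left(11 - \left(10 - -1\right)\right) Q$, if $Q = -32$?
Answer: $0$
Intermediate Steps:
$- 27 \left(11 - \left(10 - -1\right)\right) Q = - 27 \left(11 - \left(10 - -1\right)\right) \left(-32\right) = - 27 \left(11 - \left(10 + 1\right)\right) \left(-32\right) = - 27 \left(11 - 11\right) \left(-32\right) = \left(-27\right) 0 \left(-32\right) = 0 \left(-32\right) = 0$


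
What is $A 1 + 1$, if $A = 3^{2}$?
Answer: $10$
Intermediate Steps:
$A = 9$
$A 1 + 1 = 9 \cdot 1 + 1 = 9 + 1 = 10$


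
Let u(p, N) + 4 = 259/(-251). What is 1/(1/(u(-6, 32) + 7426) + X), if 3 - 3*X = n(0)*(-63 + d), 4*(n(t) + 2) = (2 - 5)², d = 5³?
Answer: -11175978/46565069 ≈ -0.24001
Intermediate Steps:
d = 125
u(p, N) = -1263/251 (u(p, N) = -4 + 259/(-251) = -4 + 259*(-1/251) = -4 - 259/251 = -1263/251)
n(t) = ¼ (n(t) = -2 + (2 - 5)²/4 = -2 + (¼)*(-3)² = -2 + (¼)*9 = -2 + 9/4 = ¼)
X = -25/6 (X = 1 - (-63 + 125)/12 = 1 - 62/12 = 1 - ⅓*31/2 = 1 - 31/6 = -25/6 ≈ -4.1667)
1/(1/(u(-6, 32) + 7426) + X) = 1/(1/(-1263/251 + 7426) - 25/6) = 1/(1/(1862663/251) - 25/6) = 1/(251/1862663 - 25/6) = 1/(-46565069/11175978) = -11175978/46565069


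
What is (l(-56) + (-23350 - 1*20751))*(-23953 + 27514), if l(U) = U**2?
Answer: -145876365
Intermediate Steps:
(l(-56) + (-23350 - 1*20751))*(-23953 + 27514) = ((-56)**2 + (-23350 - 1*20751))*(-23953 + 27514) = (3136 + (-23350 - 20751))*3561 = (3136 - 44101)*3561 = -40965*3561 = -145876365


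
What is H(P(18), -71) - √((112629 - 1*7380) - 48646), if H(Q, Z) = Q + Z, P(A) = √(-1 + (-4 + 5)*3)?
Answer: -71 + √2 - 23*√107 ≈ -307.50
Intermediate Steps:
P(A) = √2 (P(A) = √(-1 + 1*3) = √(-1 + 3) = √2)
H(P(18), -71) - √((112629 - 1*7380) - 48646) = (√2 - 71) - √((112629 - 1*7380) - 48646) = (-71 + √2) - √((112629 - 7380) - 48646) = (-71 + √2) - √(105249 - 48646) = (-71 + √2) - √56603 = (-71 + √2) - 23*√107 = -71 + √2 - 23*√107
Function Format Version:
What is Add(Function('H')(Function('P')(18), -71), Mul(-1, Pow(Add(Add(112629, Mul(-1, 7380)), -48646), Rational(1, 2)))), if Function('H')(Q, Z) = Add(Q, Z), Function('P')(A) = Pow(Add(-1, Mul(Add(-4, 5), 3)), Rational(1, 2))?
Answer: Add(-71, Pow(2, Rational(1, 2)), Mul(-23, Pow(107, Rational(1, 2)))) ≈ -307.50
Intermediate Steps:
Function('P')(A) = Pow(2, Rational(1, 2)) (Function('P')(A) = Pow(Add(-1, Mul(1, 3)), Rational(1, 2)) = Pow(Add(-1, 3), Rational(1, 2)) = Pow(2, Rational(1, 2)))
Add(Function('H')(Function('P')(18), -71), Mul(-1, Pow(Add(Add(112629, Mul(-1, 7380)), -48646), Rational(1, 2)))) = Add(Add(Pow(2, Rational(1, 2)), -71), Mul(-1, Pow(Add(Add(112629, Mul(-1, 7380)), -48646), Rational(1, 2)))) = Add(Add(-71, Pow(2, Rational(1, 2))), Mul(-1, Pow(Add(Add(112629, -7380), -48646), Rational(1, 2)))) = Add(Add(-71, Pow(2, Rational(1, 2))), Mul(-1, Pow(Add(105249, -48646), Rational(1, 2)))) = Add(Add(-71, Pow(2, Rational(1, 2))), Mul(-1, Pow(56603, Rational(1, 2)))) = Add(Add(-71, Pow(2, Rational(1, 2))), Mul(-1, Mul(23, Pow(107, Rational(1, 2))))) = Add(Add(-71, Pow(2, Rational(1, 2))), Mul(-23, Pow(107, Rational(1, 2)))) = Add(-71, Pow(2, Rational(1, 2)), Mul(-23, Pow(107, Rational(1, 2))))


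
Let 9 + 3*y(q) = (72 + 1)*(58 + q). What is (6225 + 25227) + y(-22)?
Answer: 32325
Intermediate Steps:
y(q) = 4225/3 + 73*q/3 (y(q) = -3 + ((72 + 1)*(58 + q))/3 = -3 + (73*(58 + q))/3 = -3 + (4234 + 73*q)/3 = -3 + (4234/3 + 73*q/3) = 4225/3 + 73*q/3)
(6225 + 25227) + y(-22) = (6225 + 25227) + (4225/3 + (73/3)*(-22)) = 31452 + (4225/3 - 1606/3) = 31452 + 873 = 32325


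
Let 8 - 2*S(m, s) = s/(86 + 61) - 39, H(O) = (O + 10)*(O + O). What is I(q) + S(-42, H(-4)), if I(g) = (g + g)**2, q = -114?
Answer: 5096751/98 ≈ 52008.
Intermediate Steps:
H(O) = 2*O*(10 + O) (H(O) = (10 + O)*(2*O) = 2*O*(10 + O))
S(m, s) = 47/2 - s/294 (S(m, s) = 4 - (s/(86 + 61) - 39)/2 = 4 - (s/147 - 39)/2 = 4 - (-39 + s/147)/2 = 4 + (39/2 - s/294) = 47/2 - s/294)
I(g) = 4*g**2 (I(g) = (2*g)**2 = 4*g**2)
I(q) + S(-42, H(-4)) = 4*(-114)**2 + (47/2 - (-4)*(10 - 4)/147) = 4*12996 + (47/2 - (-4)*6/147) = 51984 + (47/2 - 1/294*(-48)) = 51984 + (47/2 + 8/49) = 51984 + 2319/98 = 5096751/98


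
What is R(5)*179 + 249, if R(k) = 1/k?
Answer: 1424/5 ≈ 284.80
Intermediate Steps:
R(k) = 1/k
R(5)*179 + 249 = 179/5 + 249 = 1424/5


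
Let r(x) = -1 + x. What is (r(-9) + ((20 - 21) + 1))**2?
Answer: 100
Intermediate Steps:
(r(-9) + ((20 - 21) + 1))**2 = ((-1 - 9) + ((20 - 21) + 1))**2 = (-10 + (-1 + 1))**2 = (-10 + 0)**2 = (-10)**2 = 100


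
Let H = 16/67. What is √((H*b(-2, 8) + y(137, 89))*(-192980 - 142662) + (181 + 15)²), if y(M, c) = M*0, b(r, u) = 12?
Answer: 4*I*√259078079/67 ≈ 960.95*I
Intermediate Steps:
H = 16/67 (H = 16*(1/67) = 16/67 ≈ 0.23881)
y(M, c) = 0
√((H*b(-2, 8) + y(137, 89))*(-192980 - 142662) + (181 + 15)²) = √(((16/67)*12 + 0)*(-192980 - 142662) + (181 + 15)²) = √((192/67 + 0)*(-335642) + 196²) = √((192/67)*(-335642) + 38416) = √(-64443264/67 + 38416) = √(-61869392/67) = 4*I*√259078079/67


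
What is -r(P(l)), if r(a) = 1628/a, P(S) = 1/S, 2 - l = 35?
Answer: 53724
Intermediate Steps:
l = -33 (l = 2 - 1*35 = 2 - 35 = -33)
-r(P(l)) = -1628/(1/(-33)) = -1628/(-1/33) = -1628*(-33) = -1*(-53724) = 53724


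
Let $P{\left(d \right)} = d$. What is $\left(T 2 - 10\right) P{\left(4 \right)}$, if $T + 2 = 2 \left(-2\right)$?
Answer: $-88$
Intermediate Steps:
$T = -6$ ($T = -2 + 2 \left(-2\right) = -2 - 4 = -6$)
$\left(T 2 - 10\right) P{\left(4 \right)} = \left(\left(-6\right) 2 - 10\right) 4 = \left(-12 - 10\right) 4 = \left(-22\right) 4 = -88$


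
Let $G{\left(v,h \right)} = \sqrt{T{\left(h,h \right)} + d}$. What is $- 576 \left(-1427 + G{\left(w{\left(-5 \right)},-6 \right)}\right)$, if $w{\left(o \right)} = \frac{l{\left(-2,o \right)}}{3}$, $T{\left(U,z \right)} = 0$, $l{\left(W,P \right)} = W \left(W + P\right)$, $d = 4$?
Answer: $820800$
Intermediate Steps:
$l{\left(W,P \right)} = W \left(P + W\right)$
$w{\left(o \right)} = \frac{4}{3} - \frac{2 o}{3}$ ($w{\left(o \right)} = \frac{\left(-2\right) \left(o - 2\right)}{3} = - 2 \left(-2 + o\right) \frac{1}{3} = \left(4 - 2 o\right) \frac{1}{3} = \frac{4}{3} - \frac{2 o}{3}$)
$G{\left(v,h \right)} = 2$ ($G{\left(v,h \right)} = \sqrt{0 + 4} = \sqrt{4} = 2$)
$- 576 \left(-1427 + G{\left(w{\left(-5 \right)},-6 \right)}\right) = - 576 \left(-1427 + 2\right) = \left(-576\right) \left(-1425\right) = 820800$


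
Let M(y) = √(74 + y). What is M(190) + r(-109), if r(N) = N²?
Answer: 11881 + 2*√66 ≈ 11897.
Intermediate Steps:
M(190) + r(-109) = √(74 + 190) + (-109)² = √264 + 11881 = 2*√66 + 11881 = 11881 + 2*√66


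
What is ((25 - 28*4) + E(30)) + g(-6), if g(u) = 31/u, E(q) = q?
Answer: -373/6 ≈ -62.167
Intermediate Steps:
((25 - 28*4) + E(30)) + g(-6) = ((25 - 28*4) + 30) + 31/(-6) = ((25 - 112) + 30) + 31*(-⅙) = (-87 + 30) - 31/6 = -57 - 31/6 = -373/6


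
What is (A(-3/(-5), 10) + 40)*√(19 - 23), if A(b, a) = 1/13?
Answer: 1042*I/13 ≈ 80.154*I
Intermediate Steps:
A(b, a) = 1/13
(A(-3/(-5), 10) + 40)*√(19 - 23) = (1/13 + 40)*√(19 - 23) = 521*√(-4)/13 = 521*(2*I)/13 = 1042*I/13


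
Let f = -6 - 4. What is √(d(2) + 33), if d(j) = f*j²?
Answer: I*√7 ≈ 2.6458*I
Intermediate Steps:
f = -10
d(j) = -10*j²
√(d(2) + 33) = √(-10*2² + 33) = √(-10*4 + 33) = √(-40 + 33) = √(-7) = I*√7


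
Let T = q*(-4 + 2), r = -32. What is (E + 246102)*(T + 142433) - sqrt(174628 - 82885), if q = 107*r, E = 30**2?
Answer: 36872705562 - sqrt(91743) ≈ 3.6873e+10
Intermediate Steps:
E = 900
q = -3424 (q = 107*(-32) = -3424)
T = 6848 (T = -3424*(-4 + 2) = -3424*(-2) = 6848)
(E + 246102)*(T + 142433) - sqrt(174628 - 82885) = (900 + 246102)*(6848 + 142433) - sqrt(174628 - 82885) = 247002*149281 - sqrt(91743) = 36872705562 - sqrt(91743)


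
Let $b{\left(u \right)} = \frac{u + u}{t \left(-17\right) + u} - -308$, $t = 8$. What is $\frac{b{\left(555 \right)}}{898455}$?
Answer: $\frac{130162}{376452645} \approx 0.00034576$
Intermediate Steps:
$b{\left(u \right)} = 308 + \frac{2 u}{-136 + u}$ ($b{\left(u \right)} = \frac{u + u}{8 \left(-17\right) + u} - -308 = \frac{2 u}{-136 + u} + 308 = 308 + \frac{2 u}{-136 + u}$)
$\frac{b{\left(555 \right)}}{898455} = \frac{2 \frac{1}{-136 + 555} \left(-20944 + 155 \cdot 555\right)}{898455} = \frac{2 \left(-20944 + 86025\right)}{419} \cdot \frac{1}{898455} = 2 \cdot \frac{1}{419} \cdot 65081 \cdot \frac{1}{898455} = \frac{130162}{419} \cdot \frac{1}{898455} = \frac{130162}{376452645}$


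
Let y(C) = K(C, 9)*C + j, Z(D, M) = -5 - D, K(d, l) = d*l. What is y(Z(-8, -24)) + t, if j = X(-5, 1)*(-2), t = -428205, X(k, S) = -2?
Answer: -428120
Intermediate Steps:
j = 4 (j = -2*(-2) = 4)
y(C) = 4 + 9*C² (y(C) = (C*9)*C + 4 = (9*C)*C + 4 = 9*C² + 4 = 4 + 9*C²)
y(Z(-8, -24)) + t = (4 + 9*(-5 - 1*(-8))²) - 428205 = (4 + 9*(-5 + 8)²) - 428205 = (4 + 9*3²) - 428205 = (4 + 9*9) - 428205 = (4 + 81) - 428205 = 85 - 428205 = -428120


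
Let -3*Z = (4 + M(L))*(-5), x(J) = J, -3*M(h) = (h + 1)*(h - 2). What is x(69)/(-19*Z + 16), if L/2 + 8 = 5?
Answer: 621/2804 ≈ 0.22147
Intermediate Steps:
L = -6 (L = -16 + 2*5 = -16 + 10 = -6)
M(h) = -(1 + h)*(-2 + h)/3 (M(h) = -(h + 1)*(h - 2)/3 = -(1 + h)*(-2 + h)/3)
Z = -140/9 (Z = -(4 + (2/3 - 1/3*(-6)**2 + (1/3)*(-6)))*(-5)/3 = -(4 + (2/3 - 1/3*36 - 2))*(-5)/3 = -(4 + (2/3 - 12 - 2))*(-5)/3 = -(4 - 40/3)*(-5)/3 = -(-28)*(-5)/9 = -1/3*140/3 = -140/9 ≈ -15.556)
x(69)/(-19*Z + 16) = 69/(-19*(-140/9) + 16) = 69/(2660/9 + 16) = 69/(2804/9) = 69*(9/2804) = 621/2804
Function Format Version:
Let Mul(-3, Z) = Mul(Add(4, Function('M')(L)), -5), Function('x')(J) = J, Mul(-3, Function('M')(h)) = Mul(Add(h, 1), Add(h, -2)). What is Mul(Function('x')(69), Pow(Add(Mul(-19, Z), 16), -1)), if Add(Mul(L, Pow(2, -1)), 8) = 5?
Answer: Rational(621, 2804) ≈ 0.22147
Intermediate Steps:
L = -6 (L = Add(-16, Mul(2, 5)) = Add(-16, 10) = -6)
Function('M')(h) = Mul(Rational(-1, 3), Add(1, h), Add(-2, h)) (Function('M')(h) = Mul(Rational(-1, 3), Mul(Add(h, 1), Add(h, -2))) = Mul(Rational(-1, 3), Mul(Add(1, h), Add(-2, h))) = Mul(Rational(-1, 3), Add(1, h), Add(-2, h)))
Z = Rational(-140, 9) (Z = Mul(Rational(-1, 3), Mul(Add(4, Add(Rational(2, 3), Mul(Rational(-1, 3), Pow(-6, 2)), Mul(Rational(1, 3), -6))), -5)) = Mul(Rational(-1, 3), Mul(Add(4, Add(Rational(2, 3), Mul(Rational(-1, 3), 36), -2)), -5)) = Mul(Rational(-1, 3), Mul(Add(4, Add(Rational(2, 3), -12, -2)), -5)) = Mul(Rational(-1, 3), Mul(Add(4, Rational(-40, 3)), -5)) = Mul(Rational(-1, 3), Mul(Rational(-28, 3), -5)) = Mul(Rational(-1, 3), Rational(140, 3)) = Rational(-140, 9) ≈ -15.556)
Mul(Function('x')(69), Pow(Add(Mul(-19, Z), 16), -1)) = Mul(69, Pow(Add(Mul(-19, Rational(-140, 9)), 16), -1)) = Mul(69, Pow(Add(Rational(2660, 9), 16), -1)) = Mul(69, Pow(Rational(2804, 9), -1)) = Mul(69, Rational(9, 2804)) = Rational(621, 2804)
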